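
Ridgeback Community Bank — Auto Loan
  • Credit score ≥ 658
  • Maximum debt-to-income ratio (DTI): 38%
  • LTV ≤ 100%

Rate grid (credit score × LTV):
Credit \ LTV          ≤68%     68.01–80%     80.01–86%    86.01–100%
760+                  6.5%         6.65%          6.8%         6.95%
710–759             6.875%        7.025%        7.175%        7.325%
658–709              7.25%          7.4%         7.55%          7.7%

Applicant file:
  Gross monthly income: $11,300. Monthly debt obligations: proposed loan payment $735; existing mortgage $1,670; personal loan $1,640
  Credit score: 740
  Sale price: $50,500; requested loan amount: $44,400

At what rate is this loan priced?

Credit score 740 ≥ 658; Total monthly debts = (735 + 1,670 + 1,640) = 4,045. DTI = 4,045/11,300 = 35.8% ≤ 38%
LTV = 44,400/50,500 = 87.9% ≤ 100%
Score 740 is in the 710–759 band; LTV 87.9% is in the 86.01–100% band → 7.325%.

7.325%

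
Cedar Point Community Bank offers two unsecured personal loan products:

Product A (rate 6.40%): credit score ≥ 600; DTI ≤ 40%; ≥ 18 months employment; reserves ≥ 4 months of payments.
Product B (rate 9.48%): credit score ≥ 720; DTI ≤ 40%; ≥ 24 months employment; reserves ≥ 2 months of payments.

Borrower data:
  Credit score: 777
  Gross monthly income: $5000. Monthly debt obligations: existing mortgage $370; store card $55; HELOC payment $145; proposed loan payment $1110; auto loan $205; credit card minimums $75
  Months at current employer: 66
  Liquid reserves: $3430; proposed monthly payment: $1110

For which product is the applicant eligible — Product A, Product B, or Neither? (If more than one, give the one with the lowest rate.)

Product B

Total debts = (370 + 55 + 145 + 1,110 + 205 + 75) = 1,960; DTI = 1,960/5,000 = 39.2%.
Reserves = 3,430/1,110 = 3.1 months.
Product A: score 777 ≥ 600; DTI 39.2% ≤ 40%; employment 66 ≥ 18 mo; reserves 3.1 < 4 mo → does not qualify.
Product B: score 777 ≥ 720; DTI 39.2% ≤ 40%; employment 66 ≥ 24 mo; reserves 3.1 ≥ 2 mo → qualifies.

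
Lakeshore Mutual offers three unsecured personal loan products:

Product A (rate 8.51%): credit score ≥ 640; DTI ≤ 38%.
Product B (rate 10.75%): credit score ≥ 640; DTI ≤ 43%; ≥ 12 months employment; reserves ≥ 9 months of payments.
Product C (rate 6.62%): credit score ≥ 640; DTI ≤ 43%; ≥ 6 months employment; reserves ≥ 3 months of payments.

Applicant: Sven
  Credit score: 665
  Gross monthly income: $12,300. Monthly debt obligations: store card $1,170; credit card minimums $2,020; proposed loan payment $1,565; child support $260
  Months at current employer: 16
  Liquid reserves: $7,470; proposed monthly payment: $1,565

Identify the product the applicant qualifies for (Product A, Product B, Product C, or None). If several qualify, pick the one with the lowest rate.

Product C

Total debts = (1,170 + 2,020 + 1,565 + 260) = 5,015; DTI = 5,015/12,300 = 40.8%.
Reserves = 7,470/1,565 = 4.8 months.
Product A: score 665 ≥ 640; DTI 40.8% > 38% → does not qualify.
Product B: score 665 ≥ 640; DTI 40.8% ≤ 43%; employment 16 ≥ 12 mo; reserves 4.8 < 9 mo → does not qualify.
Product C: score 665 ≥ 640; DTI 40.8% ≤ 43%; employment 16 ≥ 6 mo; reserves 4.8 ≥ 3 mo → qualifies.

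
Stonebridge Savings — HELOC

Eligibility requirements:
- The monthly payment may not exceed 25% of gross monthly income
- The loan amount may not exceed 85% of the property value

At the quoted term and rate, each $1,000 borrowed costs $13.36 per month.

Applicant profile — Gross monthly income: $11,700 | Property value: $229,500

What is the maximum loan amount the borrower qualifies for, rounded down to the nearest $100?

$195,000

Payment cap: 25% × $11,700 = $2,925/month.
At $13.36 per $1,000, that supports 2,925/13.36 × 1,000 ≈ $218,937 → $218,900.
LTV cap: 85% × $229,500 = $195,075 → $195,000.
Binding constraint: loan-to-value.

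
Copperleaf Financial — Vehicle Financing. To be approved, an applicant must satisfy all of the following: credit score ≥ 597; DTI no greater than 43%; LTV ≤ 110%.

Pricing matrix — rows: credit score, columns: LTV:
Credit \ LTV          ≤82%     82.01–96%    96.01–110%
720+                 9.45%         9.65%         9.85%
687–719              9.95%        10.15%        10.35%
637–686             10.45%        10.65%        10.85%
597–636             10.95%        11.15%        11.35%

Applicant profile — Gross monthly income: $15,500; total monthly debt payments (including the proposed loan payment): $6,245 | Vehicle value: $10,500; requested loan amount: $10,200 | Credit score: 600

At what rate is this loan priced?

Credit score 600 ≥ 597; DTI = 6,245/15,500 = 40.3% ≤ 43%
Loan-to-value = 10,200/10,500 = 97.1% — pass (110% max)
Row: 600 falls in 597–636. Column: 97.1% falls in 96.01–110%. Rate = 11.35%.

11.35%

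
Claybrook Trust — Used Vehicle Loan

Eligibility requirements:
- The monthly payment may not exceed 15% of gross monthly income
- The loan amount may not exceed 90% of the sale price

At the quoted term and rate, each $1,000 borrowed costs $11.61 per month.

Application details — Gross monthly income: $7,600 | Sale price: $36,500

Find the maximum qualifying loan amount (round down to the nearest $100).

Payment cap: 15% × $7,600 = $1,140/month.
At $11.61 per $1,000, that supports 1,140/11.61 × 1,000 ≈ $98,191 → $98,100.
LTV cap: 90% × $36,500 = $32,850 → $32,800.
Binding constraint: loan-to-value.

$32,800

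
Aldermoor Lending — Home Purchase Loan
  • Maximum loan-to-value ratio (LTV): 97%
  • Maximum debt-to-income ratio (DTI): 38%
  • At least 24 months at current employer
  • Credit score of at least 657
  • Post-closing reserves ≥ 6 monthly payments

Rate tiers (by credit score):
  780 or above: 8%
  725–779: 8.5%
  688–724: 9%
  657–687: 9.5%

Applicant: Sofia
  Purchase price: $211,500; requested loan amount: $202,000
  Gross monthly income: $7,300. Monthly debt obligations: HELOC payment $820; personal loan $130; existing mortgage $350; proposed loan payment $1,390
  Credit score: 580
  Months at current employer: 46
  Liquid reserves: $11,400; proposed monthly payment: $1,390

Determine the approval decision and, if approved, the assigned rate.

Credit score 580 < 657 (below minimum)
Employment 46 ≥ 24 months
Total monthly debts = (820 + 130 + 350 + 1,390) = 2,690. DTI = 2,690/7,300 = 36.8% ≤ 38%
Liquid reserves cover 11,400/1,390 = 8.2 months — ≥ 6 required
Loan-to-value = 202,000/211,500 = 95.5% — pass (97% max)
Not all requirements met → denied.

Denied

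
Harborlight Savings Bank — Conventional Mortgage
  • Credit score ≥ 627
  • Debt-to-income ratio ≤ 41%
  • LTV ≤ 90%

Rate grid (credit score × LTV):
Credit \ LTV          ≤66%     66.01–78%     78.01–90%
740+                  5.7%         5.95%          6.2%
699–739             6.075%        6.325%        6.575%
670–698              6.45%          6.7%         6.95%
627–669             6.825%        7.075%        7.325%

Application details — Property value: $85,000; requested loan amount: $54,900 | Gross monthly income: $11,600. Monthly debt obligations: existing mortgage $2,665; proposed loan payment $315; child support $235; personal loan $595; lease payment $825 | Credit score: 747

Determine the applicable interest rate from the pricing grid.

5.7%

Credit score 747 ≥ 627; Total monthly debts = (2,665 + 315 + 235 + 595 + 825) = 4,635. DTI = 4,635/11,600 = 40% ≤ 41%
Loan-to-value = 54,900/85,000 = 64.6% — pass (90% max)
Score 747 is in the 740+ band; LTV 64.6% is in the ≤66% band → 5.7%.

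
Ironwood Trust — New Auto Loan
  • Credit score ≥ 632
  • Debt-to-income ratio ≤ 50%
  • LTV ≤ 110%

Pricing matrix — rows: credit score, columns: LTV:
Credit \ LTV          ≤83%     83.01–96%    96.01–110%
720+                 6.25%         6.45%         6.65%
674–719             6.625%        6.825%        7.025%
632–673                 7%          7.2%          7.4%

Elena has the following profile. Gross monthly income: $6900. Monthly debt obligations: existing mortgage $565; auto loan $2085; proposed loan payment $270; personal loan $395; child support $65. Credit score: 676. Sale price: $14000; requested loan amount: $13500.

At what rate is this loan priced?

Credit score 676 ≥ 632; Total monthly debts = (565 + 2,085 + 270 + 395 + 65) = 3,380. DTI: 3,380 ÷ 6,900 = 49%, within the 50% cap
LTV = 13,500/14,000 = 96.4% ≤ 110%
Credit 676 → row 674–719; LTV 96.4% → column 96.01–110%. Grid cell → 7.025%.

7.025%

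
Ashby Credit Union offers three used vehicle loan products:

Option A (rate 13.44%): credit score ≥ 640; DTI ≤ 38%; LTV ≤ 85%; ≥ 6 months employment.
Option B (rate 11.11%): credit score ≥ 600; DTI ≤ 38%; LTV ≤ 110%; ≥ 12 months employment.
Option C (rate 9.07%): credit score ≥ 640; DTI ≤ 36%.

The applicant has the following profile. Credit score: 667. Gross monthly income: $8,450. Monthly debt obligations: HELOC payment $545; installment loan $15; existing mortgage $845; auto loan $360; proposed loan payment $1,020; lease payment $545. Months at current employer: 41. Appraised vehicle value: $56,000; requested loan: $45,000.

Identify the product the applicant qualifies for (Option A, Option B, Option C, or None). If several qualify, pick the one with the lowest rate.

None

Total debts = (545 + 15 + 845 + 360 + 1,020 + 545) = 3,330; DTI = 3,330/8,450 = 39.4%.
LTV = 45,000/56,000 = 80.4%.
Option A: score 667 ≥ 640; DTI 39.4% > 38%; LTV 80.4% ≤ 85%; employment 41 ≥ 6 mo → does not qualify.
Option B: score 667 ≥ 600; DTI 39.4% > 38%; LTV 80.4% ≤ 110%; employment 41 ≥ 12 mo → does not qualify.
Option C: score 667 ≥ 640; DTI 39.4% > 36% → does not qualify.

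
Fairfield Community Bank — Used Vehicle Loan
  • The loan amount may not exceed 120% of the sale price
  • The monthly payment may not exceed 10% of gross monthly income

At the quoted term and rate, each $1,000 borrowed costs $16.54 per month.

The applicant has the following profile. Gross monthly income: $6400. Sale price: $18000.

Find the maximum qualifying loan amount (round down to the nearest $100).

$21,600

Payment cap: 10% × $6,400 = $640/month.
At $16.54 per $1,000, that supports 640/16.54 × 1,000 ≈ $38,694 → $38,600.
LTV cap: 120% × $18,000 = $21,600 → $21,600.
Binding constraint: loan-to-value.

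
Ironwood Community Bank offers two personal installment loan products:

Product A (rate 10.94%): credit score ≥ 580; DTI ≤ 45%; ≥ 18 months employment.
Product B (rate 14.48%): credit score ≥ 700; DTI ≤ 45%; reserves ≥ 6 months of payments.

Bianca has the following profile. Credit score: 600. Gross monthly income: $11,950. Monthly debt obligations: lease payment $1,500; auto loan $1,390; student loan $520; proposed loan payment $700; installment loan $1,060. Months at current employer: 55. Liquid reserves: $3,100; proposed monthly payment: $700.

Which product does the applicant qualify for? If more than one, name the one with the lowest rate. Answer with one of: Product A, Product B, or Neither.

Total debts = (1,500 + 1,390 + 520 + 700 + 1,060) = 5,170; DTI = 5,170/11,950 = 43.3%.
Reserves = 3,100/700 = 4.4 months.
Product A: score 600 ≥ 580; DTI 43.3% ≤ 45%; employment 55 ≥ 18 mo → qualifies.
Product B: score 600 < 700; DTI 43.3% ≤ 45%; reserves 4.4 < 6 mo → does not qualify.

Product A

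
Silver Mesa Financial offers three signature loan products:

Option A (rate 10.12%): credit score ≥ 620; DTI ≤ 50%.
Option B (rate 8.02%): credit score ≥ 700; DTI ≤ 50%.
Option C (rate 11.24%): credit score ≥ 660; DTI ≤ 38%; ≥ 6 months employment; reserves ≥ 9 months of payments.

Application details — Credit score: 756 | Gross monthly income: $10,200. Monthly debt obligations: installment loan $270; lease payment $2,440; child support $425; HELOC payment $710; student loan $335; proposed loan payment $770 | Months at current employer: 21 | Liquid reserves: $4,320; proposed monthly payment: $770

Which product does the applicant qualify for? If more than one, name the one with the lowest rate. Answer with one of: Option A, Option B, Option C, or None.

Option B

Total debts = (270 + 2,440 + 425 + 710 + 335 + 770) = 4,950; DTI = 4,950/10,200 = 48.5%.
Reserves = 4,320/770 = 5.6 months.
Option A: score 756 ≥ 620; DTI 48.5% ≤ 50% → qualifies.
Option B: score 756 ≥ 700; DTI 48.5% ≤ 50% → qualifies.
Option C: score 756 ≥ 660; DTI 48.5% > 38%; employment 21 ≥ 6 mo; reserves 5.6 < 9 mo → does not qualify.
Qualifying: Option A, Option B. Lowest rate is 8.02% → Option B.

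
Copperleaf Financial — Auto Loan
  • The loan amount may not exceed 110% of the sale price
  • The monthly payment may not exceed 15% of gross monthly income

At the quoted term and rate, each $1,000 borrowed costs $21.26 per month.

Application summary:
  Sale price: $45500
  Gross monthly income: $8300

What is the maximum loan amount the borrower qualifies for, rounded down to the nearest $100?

$50,000

Payment cap: 15% × $8,300 = $1,245/month.
At $21.26 per $1,000, that supports 1,245/21.26 × 1,000 ≈ $58,560 → $58,500.
LTV cap: 110% × $45,500 = $50,050 → $50,000.
Binding constraint: loan-to-value.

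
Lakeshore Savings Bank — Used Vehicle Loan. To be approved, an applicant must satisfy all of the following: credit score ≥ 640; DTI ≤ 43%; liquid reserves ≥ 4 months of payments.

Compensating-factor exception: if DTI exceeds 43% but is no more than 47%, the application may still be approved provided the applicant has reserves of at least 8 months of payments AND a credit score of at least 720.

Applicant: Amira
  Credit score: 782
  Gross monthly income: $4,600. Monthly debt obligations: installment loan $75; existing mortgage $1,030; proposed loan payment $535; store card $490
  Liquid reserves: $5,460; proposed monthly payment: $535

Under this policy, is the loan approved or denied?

Credit score 782 ≥ 640 (meets base)
Total debts = (75 + 1,030 + 535 + 490) = 2,130. DTI: 2,130 ÷ 4,600 = 46.3%, over the 43% base limit.
Reserves = 5,460/535 = 10.2 months ≥ 4
46.3% falls in the override range (43%–47%), so the compensating-factor test applies.
Reserves 10.2 ≥ 8 months; credit score 782 ≥ 720.
Both compensating conditions met → exception applies.

Approved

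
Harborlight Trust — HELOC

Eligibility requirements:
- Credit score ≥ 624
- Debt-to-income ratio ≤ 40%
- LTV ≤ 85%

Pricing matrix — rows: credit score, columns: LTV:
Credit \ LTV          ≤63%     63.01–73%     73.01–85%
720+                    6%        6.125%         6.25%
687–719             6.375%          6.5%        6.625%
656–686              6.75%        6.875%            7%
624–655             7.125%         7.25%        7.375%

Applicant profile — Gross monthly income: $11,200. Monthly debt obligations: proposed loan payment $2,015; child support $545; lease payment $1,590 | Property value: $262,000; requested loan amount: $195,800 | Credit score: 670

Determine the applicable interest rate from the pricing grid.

7%

Credit score 670 ≥ 624; Total monthly debts = (2,015 + 545 + 1,590) = 4,150. DTI: 4,150 ÷ 11,200 = 37.1%, within the 40% cap
LTV: 195,800 ÷ 262,000 = 74.7%, within 85% cap
Score 670 is in the 656–686 band; LTV 74.7% is in the 73.01–85% band → 7%.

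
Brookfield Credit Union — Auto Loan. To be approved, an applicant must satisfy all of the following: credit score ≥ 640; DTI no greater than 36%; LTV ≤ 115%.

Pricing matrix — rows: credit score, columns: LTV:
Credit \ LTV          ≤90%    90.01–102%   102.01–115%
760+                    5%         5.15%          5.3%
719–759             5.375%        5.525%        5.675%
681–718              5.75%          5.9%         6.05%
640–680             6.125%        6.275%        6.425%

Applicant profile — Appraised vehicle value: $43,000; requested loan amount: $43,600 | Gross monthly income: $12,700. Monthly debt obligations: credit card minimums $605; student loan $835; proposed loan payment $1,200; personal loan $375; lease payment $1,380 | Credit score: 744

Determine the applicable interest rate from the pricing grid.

Credit score 744 ≥ 640; Total monthly debts = (605 + 835 + 1,200 + 375 + 1,380) = 4,395. DTI = 4,395/12,700 = 34.6% ≤ 36%
LTV = 43,600/43,000 = 101.4% ≤ 115%
Row: 744 falls in 719–759. Column: 101.4% falls in 90.01–102%. Rate = 5.525%.

5.525%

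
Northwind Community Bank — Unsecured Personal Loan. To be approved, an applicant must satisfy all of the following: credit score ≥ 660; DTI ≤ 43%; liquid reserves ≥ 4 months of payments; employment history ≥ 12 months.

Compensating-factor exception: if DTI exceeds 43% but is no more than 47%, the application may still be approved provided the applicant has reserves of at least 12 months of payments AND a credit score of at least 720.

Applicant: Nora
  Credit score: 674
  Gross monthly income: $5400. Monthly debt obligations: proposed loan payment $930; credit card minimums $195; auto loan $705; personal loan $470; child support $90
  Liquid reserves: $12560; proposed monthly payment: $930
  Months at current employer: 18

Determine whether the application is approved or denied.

Denied

Credit score 674 ≥ 660 (meets base)
Total debts = (930 + 195 + 705 + 470 + 90) = 2,390. DTI: 2,390 ÷ 5,400 = 44.3%, over the 43% base limit.
Reserves = 12,560/930 = 13.5 months ≥ 4
Employment 18 ≥ 12 months
DTI 44.3% is within the 43%–47% exception band; checking compensating factors.
Override check — reserves: 13.5 mo (ok); score: 674 (below 720).
Compensating-factor requirement not fully met.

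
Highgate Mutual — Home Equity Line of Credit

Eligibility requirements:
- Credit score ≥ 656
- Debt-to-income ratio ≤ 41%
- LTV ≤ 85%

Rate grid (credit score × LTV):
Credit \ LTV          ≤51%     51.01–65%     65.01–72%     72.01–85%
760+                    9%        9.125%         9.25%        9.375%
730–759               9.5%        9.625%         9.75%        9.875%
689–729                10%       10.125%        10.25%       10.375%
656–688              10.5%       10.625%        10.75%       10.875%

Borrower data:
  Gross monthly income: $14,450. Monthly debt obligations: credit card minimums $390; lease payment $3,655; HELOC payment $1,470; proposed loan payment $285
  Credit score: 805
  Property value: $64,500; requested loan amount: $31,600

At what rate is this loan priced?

9%

Credit score 805 ≥ 656; Total monthly debts = (390 + 3,655 + 1,470 + 285) = 5,800. DTI = 5,800/14,450 = 40.1% ≤ 41%
Loan-to-value = 31,600/64,500 = 49% — pass (85% max)
Row: 805 falls in 760+. Column: 49% falls in ≤51%. Rate = 9%.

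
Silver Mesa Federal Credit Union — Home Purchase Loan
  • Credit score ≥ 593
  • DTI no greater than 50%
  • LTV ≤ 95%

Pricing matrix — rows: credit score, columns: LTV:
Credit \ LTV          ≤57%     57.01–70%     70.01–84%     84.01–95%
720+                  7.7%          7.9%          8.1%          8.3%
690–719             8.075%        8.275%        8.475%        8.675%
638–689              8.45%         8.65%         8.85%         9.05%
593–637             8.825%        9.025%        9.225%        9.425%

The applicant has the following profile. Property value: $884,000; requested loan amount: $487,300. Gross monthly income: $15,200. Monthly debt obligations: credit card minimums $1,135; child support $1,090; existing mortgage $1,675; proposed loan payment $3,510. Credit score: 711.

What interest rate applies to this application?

Credit score 711 ≥ 593; Total monthly debts = (1,135 + 1,090 + 1,675 + 3,510) = 7,410. DTI: 7,410 ÷ 15,200 = 48.8%, within the 50% cap
Loan-to-value = 487,300/884,000 = 55.1% — pass (95% max)
Score 711 is in the 690–719 band; LTV 55.1% is in the ≤57% band → 8.075%.

8.075%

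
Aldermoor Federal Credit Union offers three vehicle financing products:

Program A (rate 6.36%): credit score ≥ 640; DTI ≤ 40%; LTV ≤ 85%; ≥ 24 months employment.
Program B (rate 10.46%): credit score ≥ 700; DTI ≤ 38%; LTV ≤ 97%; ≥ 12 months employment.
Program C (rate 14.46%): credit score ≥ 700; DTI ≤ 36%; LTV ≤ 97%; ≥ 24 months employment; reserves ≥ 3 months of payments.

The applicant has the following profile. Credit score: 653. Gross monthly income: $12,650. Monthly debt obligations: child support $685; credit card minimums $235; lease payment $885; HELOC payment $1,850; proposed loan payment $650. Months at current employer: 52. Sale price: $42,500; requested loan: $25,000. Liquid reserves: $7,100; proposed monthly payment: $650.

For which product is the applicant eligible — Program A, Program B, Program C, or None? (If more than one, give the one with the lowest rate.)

Total debts = (685 + 235 + 885 + 1,850 + 650) = 4,305; DTI = 4,305/12,650 = 34%.
LTV = 25,000/42,500 = 58.8%.
Reserves = 7,100/650 = 10.9 months.
Program A: score 653 ≥ 640; DTI 34% ≤ 40%; LTV 58.8% ≤ 85%; employment 52 ≥ 24 mo → qualifies.
Program B: score 653 < 700; DTI 34% ≤ 38%; LTV 58.8% ≤ 97%; employment 52 ≥ 12 mo → does not qualify.
Program C: score 653 < 700; DTI 34% ≤ 36%; LTV 58.8% ≤ 97%; employment 52 ≥ 24 mo; reserves 10.9 ≥ 3 mo → does not qualify.

Program A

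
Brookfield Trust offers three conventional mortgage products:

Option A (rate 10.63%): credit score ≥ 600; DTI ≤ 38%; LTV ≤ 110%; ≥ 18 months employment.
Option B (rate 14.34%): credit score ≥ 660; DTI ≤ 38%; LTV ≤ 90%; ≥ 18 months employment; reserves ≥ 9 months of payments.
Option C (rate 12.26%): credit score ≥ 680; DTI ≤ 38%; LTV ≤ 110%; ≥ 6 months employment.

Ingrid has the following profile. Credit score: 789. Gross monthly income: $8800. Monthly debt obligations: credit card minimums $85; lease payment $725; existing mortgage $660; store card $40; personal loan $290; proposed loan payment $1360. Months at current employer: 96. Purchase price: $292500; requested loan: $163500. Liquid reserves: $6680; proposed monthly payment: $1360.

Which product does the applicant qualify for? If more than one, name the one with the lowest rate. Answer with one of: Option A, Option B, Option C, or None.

Total debts = (85 + 725 + 660 + 40 + 290 + 1,360) = 3,160; DTI = 3,160/8,800 = 35.9%.
LTV = 163,500/292,500 = 55.9%.
Reserves = 6,680/1,360 = 4.9 months.
Option A: score 789 ≥ 600; DTI 35.9% ≤ 38%; LTV 55.9% ≤ 110%; employment 96 ≥ 18 mo → qualifies.
Option B: score 789 ≥ 660; DTI 35.9% ≤ 38%; LTV 55.9% ≤ 90%; employment 96 ≥ 18 mo; reserves 4.9 < 9 mo → does not qualify.
Option C: score 789 ≥ 680; DTI 35.9% ≤ 38%; LTV 55.9% ≤ 110%; employment 96 ≥ 6 mo → qualifies.
Qualifying: Option A, Option C. Lowest rate is 10.63% → Option A.

Option A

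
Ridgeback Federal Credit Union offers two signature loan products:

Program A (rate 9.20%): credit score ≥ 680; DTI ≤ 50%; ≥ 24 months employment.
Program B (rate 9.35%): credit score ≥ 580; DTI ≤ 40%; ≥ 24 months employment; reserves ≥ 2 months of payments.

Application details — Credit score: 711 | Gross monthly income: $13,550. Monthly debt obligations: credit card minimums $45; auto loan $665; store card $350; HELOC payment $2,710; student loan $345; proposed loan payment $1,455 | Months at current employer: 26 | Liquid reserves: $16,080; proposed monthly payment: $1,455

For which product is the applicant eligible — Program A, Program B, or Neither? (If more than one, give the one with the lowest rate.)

Total debts = (45 + 665 + 350 + 2,710 + 345 + 1,455) = 5,570; DTI = 5,570/13,550 = 41.1%.
Reserves = 16,080/1,455 = 11.1 months.
Program A: score 711 ≥ 680; DTI 41.1% ≤ 50%; employment 26 ≥ 24 mo → qualifies.
Program B: score 711 ≥ 580; DTI 41.1% > 40%; employment 26 ≥ 24 mo; reserves 11.1 ≥ 2 mo → does not qualify.

Program A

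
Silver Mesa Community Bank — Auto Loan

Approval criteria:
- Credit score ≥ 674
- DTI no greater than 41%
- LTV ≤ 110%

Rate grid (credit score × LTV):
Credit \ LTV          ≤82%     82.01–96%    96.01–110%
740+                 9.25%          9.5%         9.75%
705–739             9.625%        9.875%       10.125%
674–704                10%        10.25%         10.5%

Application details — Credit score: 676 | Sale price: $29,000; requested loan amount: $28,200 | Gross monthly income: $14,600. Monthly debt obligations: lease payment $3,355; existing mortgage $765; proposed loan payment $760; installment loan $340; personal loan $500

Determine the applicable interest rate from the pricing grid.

Credit score 676 ≥ 674; Total monthly debts = (3,355 + 765 + 760 + 340 + 500) = 5,720. Debt-to-income = 5,720/14,600 = 39.2% — meets 41% limit
LTV: 28,200 ÷ 29,000 = 97.2%, within 110% cap
Row: 676 falls in 674–704. Column: 97.2% falls in 96.01–110%. Rate = 10.5%.

10.5%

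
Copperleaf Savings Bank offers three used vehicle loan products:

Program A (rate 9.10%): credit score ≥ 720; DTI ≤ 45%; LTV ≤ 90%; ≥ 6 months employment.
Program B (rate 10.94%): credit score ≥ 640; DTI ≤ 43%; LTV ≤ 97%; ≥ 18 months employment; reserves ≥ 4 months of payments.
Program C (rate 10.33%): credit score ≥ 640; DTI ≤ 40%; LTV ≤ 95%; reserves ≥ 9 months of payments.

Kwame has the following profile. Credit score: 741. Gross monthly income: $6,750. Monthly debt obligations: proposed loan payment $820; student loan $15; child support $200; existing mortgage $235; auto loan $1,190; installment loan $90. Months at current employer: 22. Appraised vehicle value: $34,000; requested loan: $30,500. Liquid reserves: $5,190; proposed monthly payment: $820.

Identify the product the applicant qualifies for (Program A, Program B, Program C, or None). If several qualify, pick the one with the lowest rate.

Total debts = (820 + 15 + 200 + 235 + 1,190 + 90) = 2,550; DTI = 2,550/6,750 = 37.8%.
LTV = 30,500/34,000 = 89.7%.
Reserves = 5,190/820 = 6.3 months.
Program A: score 741 ≥ 720; DTI 37.8% ≤ 45%; LTV 89.7% ≤ 90%; employment 22 ≥ 6 mo → qualifies.
Program B: score 741 ≥ 640; DTI 37.8% ≤ 43%; LTV 89.7% ≤ 97%; employment 22 ≥ 18 mo; reserves 6.3 ≥ 4 mo → qualifies.
Program C: score 741 ≥ 640; DTI 37.8% ≤ 40%; LTV 89.7% ≤ 95%; reserves 6.3 < 9 mo → does not qualify.
Qualifying: Program A, Program B. Lowest rate is 9.10% → Program A.

Program A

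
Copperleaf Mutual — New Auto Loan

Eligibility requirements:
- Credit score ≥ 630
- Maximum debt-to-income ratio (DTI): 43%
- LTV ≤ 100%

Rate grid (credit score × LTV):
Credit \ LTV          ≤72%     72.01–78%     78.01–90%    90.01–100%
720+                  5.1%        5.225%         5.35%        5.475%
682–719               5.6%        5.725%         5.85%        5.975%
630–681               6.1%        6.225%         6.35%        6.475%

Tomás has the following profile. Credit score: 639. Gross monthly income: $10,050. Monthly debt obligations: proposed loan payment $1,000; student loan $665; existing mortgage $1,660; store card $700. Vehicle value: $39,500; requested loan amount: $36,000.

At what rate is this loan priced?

Credit score 639 ≥ 630; Total monthly debts = (1,000 + 665 + 1,660 + 700) = 4,025. DTI: 4,025 ÷ 10,050 = 40%, within the 43% cap
LTV: 36,000 ÷ 39,500 = 91.1%, within 100% cap
Score 639 is in the 630–681 band; LTV 91.1% is in the 90.01–100% band → 6.475%.

6.475%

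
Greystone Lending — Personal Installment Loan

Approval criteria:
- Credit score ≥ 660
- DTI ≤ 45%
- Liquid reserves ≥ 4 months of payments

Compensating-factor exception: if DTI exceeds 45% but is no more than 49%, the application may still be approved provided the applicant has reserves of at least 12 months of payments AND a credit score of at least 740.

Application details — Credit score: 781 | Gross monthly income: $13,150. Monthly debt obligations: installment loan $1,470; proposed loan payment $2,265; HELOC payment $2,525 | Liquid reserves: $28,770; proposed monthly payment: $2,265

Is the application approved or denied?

Credit score 781 ≥ 660 (meets base)
Total debts = (1,470 + 2,265 + 2,525) = 6,260. DTI: 6,260 ÷ 13,150 = 47.6%, over the 45% base limit.
Reserves = 28,770/2,265 = 12.7 months ≥ 4
DTI 47.6% is within the 45%–49% exception band; checking compensating factors.
Reserves 12.7 ≥ 12 months; credit score 781 ≥ 740.
Both override conditions satisfied; DTI exception granted.

Approved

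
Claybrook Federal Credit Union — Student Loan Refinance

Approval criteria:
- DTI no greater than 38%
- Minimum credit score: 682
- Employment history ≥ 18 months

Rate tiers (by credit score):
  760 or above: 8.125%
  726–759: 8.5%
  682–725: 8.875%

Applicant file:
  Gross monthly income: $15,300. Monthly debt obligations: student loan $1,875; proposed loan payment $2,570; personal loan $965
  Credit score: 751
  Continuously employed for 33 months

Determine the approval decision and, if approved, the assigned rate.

Approved at 8.5%

Credit score 751 ≥ 682 (meets minimum)
Employment 33 ≥ 18 months
Total monthly debts = (1,875 + 2,570 + 965) = 5,410. DTI: 5,410 ÷ 15,300 = 35.4%, within the 38% cap
All requirements met. Score 751 falls in the 726–759 tier → 8.5%.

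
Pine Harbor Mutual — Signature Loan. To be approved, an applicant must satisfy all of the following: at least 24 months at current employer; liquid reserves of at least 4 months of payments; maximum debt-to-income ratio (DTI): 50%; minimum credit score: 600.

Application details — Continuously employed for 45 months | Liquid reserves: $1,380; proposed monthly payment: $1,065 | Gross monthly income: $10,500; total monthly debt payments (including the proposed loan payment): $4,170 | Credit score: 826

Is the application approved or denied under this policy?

Denied

Employment 45 ≥ 24 months
Reserves: 1,380 ÷ 1,065 = 1.3 months (below 4-month minimum)
Debt-to-income = 4,170/10,500 = 39.7% — meets 50% limit
Credit score 826 ≥ 600 (meets)
Fails on reserves.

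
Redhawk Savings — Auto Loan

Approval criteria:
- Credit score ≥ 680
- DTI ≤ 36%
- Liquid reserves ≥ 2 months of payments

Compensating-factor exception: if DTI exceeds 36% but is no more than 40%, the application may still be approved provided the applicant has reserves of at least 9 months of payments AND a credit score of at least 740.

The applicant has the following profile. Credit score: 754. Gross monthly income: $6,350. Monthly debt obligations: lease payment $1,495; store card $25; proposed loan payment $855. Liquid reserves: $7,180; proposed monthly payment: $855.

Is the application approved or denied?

Credit score 754 ≥ 680 (meets base)
Total debts = (1,495 + 25 + 855) = 2,375. DTI: 2,375 ÷ 6,350 = 37.4%, over the 36% base limit.
Reserves: 7,180 ÷ 855 = 8.4 months (meets 2-month minimum)
DTI 37.4% is within the 36%–40% exception band; checking compensating factors.
Override check — reserves: 8.4 mo (short of 9); score: 754 (ok).
Compensating-factor requirement not fully met.

Denied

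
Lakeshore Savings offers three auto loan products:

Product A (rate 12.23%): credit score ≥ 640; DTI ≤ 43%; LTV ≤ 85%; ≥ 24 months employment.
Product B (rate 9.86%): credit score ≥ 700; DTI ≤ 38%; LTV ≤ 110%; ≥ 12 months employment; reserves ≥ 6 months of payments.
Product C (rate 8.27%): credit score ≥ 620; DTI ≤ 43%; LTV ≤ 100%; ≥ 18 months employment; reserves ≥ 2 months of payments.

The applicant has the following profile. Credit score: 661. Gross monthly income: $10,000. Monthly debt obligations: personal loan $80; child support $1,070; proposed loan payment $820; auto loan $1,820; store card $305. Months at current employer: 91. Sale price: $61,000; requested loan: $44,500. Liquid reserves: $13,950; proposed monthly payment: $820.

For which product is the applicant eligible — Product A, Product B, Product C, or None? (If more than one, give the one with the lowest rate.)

Product C

Total debts = (80 + 1,070 + 820 + 1,820 + 305) = 4,095; DTI = 4,095/10,000 = 41%.
LTV = 44,500/61,000 = 73%.
Reserves = 13,950/820 = 17.0 months.
Product A: score 661 ≥ 640; DTI 41% ≤ 43%; LTV 73% ≤ 85%; employment 91 ≥ 24 mo → qualifies.
Product B: score 661 < 700; DTI 41% > 38%; LTV 73% ≤ 110%; employment 91 ≥ 12 mo; reserves 17.0 ≥ 6 mo → does not qualify.
Product C: score 661 ≥ 620; DTI 41% ≤ 43%; LTV 73% ≤ 100%; employment 91 ≥ 18 mo; reserves 17.0 ≥ 2 mo → qualifies.
Qualifying: Product A, Product C. Lowest rate is 8.27% → Product C.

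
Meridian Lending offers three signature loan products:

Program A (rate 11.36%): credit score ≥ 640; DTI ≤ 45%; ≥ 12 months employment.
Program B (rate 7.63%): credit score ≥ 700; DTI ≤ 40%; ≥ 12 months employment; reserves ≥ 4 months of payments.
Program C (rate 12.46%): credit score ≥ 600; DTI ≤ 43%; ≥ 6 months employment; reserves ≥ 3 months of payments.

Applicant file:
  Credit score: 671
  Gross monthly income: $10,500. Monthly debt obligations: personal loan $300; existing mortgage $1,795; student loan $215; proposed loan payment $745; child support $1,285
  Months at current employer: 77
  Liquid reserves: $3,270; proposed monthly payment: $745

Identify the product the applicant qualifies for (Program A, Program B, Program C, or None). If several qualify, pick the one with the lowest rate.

Program A

Total debts = (300 + 1,795 + 215 + 745 + 1,285) = 4,340; DTI = 4,340/10,500 = 41.3%.
Reserves = 3,270/745 = 4.4 months.
Program A: score 671 ≥ 640; DTI 41.3% ≤ 45%; employment 77 ≥ 12 mo → qualifies.
Program B: score 671 < 700; DTI 41.3% > 40%; employment 77 ≥ 12 mo; reserves 4.4 ≥ 4 mo → does not qualify.
Program C: score 671 ≥ 600; DTI 41.3% ≤ 43%; employment 77 ≥ 6 mo; reserves 4.4 ≥ 3 mo → qualifies.
Qualifying: Program A, Program C. Lowest rate is 11.36% → Program A.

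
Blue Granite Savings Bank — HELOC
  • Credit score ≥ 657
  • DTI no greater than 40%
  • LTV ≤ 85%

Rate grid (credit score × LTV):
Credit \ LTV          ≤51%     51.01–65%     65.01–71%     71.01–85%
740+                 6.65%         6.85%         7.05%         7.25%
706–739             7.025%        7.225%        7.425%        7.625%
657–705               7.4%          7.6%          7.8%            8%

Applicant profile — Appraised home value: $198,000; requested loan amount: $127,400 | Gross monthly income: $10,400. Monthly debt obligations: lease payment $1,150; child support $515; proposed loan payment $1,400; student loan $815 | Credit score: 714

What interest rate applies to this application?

Credit score 714 ≥ 657; Total monthly debts = (1,150 + 515 + 1,400 + 815) = 3,880. DTI = 3,880/10,400 = 37.3% ≤ 40%
LTV = 127,400/198,000 = 64.3% ≤ 85%
Row: 714 falls in 706–739. Column: 64.3% falls in 51.01–65%. Rate = 7.225%.

7.225%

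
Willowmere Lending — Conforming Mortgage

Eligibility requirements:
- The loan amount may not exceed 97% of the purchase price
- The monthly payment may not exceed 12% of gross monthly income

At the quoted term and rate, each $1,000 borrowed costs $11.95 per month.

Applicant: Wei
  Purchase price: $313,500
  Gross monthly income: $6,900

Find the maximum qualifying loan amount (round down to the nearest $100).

$69,200

Payment cap: 12% × $6,900 = $828/month.
At $11.95 per $1,000, that supports 828/11.95 × 1,000 ≈ $69,288 → $69,200.
LTV cap: 97% × $313,500 = $304,095 → $304,000.
Binding constraint: payment-to-income.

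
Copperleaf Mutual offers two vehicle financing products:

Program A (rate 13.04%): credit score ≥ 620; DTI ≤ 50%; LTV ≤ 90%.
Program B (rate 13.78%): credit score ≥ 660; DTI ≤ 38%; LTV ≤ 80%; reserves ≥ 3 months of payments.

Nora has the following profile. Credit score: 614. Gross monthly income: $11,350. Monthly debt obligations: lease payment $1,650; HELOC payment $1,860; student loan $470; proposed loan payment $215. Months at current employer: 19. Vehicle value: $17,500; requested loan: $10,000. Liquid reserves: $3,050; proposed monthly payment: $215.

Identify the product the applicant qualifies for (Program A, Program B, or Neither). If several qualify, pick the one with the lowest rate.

Neither

Total debts = (1,650 + 1,860 + 470 + 215) = 4,195; DTI = 4,195/11,350 = 37%.
LTV = 10,000/17,500 = 57.1%.
Reserves = 3,050/215 = 14.2 months.
Program A: score 614 < 620; DTI 37% ≤ 50%; LTV 57.1% ≤ 90% → does not qualify.
Program B: score 614 < 660; DTI 37% ≤ 38%; LTV 57.1% ≤ 80%; reserves 14.2 ≥ 3 mo → does not qualify.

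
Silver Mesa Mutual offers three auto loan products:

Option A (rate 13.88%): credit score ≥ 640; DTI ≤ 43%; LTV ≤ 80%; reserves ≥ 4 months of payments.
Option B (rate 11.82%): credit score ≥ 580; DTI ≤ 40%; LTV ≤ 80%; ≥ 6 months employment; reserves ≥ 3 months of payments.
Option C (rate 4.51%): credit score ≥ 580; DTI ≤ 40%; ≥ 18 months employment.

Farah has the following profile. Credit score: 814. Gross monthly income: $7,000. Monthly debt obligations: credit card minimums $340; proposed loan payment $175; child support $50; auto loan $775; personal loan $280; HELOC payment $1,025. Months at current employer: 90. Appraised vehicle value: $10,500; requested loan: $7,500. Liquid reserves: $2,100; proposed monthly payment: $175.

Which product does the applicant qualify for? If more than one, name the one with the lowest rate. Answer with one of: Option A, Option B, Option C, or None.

Total debts = (340 + 175 + 50 + 775 + 280 + 1,025) = 2,645; DTI = 2,645/7,000 = 37.8%.
LTV = 7,500/10,500 = 71.4%.
Reserves = 2,100/175 = 12.0 months.
Option A: score 814 ≥ 640; DTI 37.8% ≤ 43%; LTV 71.4% ≤ 80%; reserves 12.0 ≥ 4 mo → qualifies.
Option B: score 814 ≥ 580; DTI 37.8% ≤ 40%; LTV 71.4% ≤ 80%; employment 90 ≥ 6 mo; reserves 12.0 ≥ 3 mo → qualifies.
Option C: score 814 ≥ 580; DTI 37.8% ≤ 40%; employment 90 ≥ 18 mo → qualifies.
Qualifying: Option A, Option B, Option C. Lowest rate is 4.51% → Option C.

Option C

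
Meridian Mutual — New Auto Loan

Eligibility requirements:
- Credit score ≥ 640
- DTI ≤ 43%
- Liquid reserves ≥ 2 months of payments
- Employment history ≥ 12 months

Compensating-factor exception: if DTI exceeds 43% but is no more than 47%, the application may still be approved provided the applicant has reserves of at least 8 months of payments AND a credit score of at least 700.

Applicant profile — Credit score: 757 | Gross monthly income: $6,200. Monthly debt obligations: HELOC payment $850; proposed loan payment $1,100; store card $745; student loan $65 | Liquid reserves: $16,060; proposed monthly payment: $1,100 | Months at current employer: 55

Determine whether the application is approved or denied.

Credit score 757 ≥ 640 (meets base)
Total debts = (850 + 1,100 + 745 + 65) = 2,760. DTI = 2,760/6,200 = 44.5% > 43% — standard DTI limit exceeded.
Liquid reserves cover 16,060/1,100 = 14.6 months — ≥ 2 required
Employment 55 ≥ 12 months
44.5% falls in the override range (43%–47%), so the compensating-factor test applies.
Reserves 14.6 ≥ 8 months; credit score 757 ≥ 700.
Both override conditions satisfied; DTI exception granted.

Approved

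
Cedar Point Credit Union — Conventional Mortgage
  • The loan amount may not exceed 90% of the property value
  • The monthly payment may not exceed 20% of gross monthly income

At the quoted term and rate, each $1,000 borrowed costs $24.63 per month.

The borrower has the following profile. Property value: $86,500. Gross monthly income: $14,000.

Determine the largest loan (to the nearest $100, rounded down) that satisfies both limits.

Payment cap: 20% × $14,000 = $2,800/month.
At $24.63 per $1,000, that supports 2,800/24.63 × 1,000 ≈ $113,682 → $113,600.
LTV cap: 90% × $86,500 = $77,850 → $77,800.
Binding constraint: loan-to-value.

$77,800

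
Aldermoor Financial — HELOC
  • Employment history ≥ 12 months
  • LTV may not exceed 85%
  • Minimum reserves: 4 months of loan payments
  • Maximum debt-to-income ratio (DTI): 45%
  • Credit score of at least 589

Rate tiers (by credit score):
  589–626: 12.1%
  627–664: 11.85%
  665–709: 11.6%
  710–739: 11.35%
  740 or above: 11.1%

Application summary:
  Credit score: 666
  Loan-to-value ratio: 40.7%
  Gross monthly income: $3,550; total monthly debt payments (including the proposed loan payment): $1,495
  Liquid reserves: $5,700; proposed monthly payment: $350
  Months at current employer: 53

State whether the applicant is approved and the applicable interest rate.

Credit score 666 ≥ 589 (meets minimum)
LTV 40.7% — within 85%
Employment 53 ≥ 12 months
Liquid reserves cover 5,700/350 = 16.3 months — ≥ 4 required
Debt-to-income = 1,495/3,550 = 42.1% — meets 45% limit
All requirements met. Score 666 falls in the 665–709 tier → 11.6%.

Approved at 11.6%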